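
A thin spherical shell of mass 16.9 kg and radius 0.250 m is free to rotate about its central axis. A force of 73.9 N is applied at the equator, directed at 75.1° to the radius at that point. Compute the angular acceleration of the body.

I = (2/3)MR² = (2/3)(16.9)(0.250)² = 0.7042 kg·m².
Only the tangential component produces torque: τ = F R sinθ = (73.9)(0.250) sin 75.1° = 17.85 N·m.
From τ = Iα: α = 17.85/0.7042 = 25.35 rad/s².

α ≈ 25.4 rad/s²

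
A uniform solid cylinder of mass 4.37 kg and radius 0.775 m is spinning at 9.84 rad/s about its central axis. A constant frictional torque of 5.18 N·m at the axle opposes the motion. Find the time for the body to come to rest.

t ≈ 2.49 s

I = ½MR² = (1/2)(4.37)(0.775)² = 1.312 kg·m².
The net torque has magnitude 5.18 N·m, opposing ω.
|α| = τ/I = 5.180/1.312 = 3.947 rad/s² (deceleration).
0 = ω₀ − |α|t ⇒ t = ω₀/|α| = 9.84/3.947 = 2.493 s.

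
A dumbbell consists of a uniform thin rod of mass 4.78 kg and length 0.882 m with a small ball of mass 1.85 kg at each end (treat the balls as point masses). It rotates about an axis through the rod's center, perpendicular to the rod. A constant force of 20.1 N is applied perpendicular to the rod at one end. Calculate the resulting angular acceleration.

I_rod = (1/12)ML² = (1/12)(4.78)(0.882)² = 0.3099 kg·m².
I_balls = 2·m·(L/2)² = 2(1.85)(0.4410)² = 0.7196 kg·m².
Total I = 1.029 kg·m².
τ = F·(L/2) = (20.1)(0.441) = 8.864 N·m.
α = τ/I = 8.864/1.029 = 8.610 rad/s².

α ≈ 8.61 rad/s²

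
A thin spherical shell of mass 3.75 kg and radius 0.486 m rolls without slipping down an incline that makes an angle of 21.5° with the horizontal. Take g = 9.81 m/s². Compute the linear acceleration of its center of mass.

a ≈ 2.16 m/s²

Translation along the incline: Mg sinθ − f = Ma.
Rotation about the center: fR = Iα with I = (2/3)MR². No-slip gives a = αR, so f = (I/R²)a = (2/3)M a.
Substituting: Mg sinθ = (1 + 0.6667)Ma, so a = g sinθ/(1 + 0.6667) = (9.81) sin 21.5° / 1.667 = 2.157 m/s².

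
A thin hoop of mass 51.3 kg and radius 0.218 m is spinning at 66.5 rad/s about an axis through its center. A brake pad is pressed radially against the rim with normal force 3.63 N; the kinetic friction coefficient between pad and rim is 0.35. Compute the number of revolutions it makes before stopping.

≈ 3100 revolutions

I = MR² = (51.3)(0.218)² = 2.438 kg·m².
Friction force f = μN = (0.35)(3.63) = 1.270 N at the rim; torque magnitude τ = fR = 0.2770 N·m, opposing ω.
|α| = τ/I = 0.2770/2.438 = 0.1136 rad/s² (deceleration).
ω² = ω₀² − 2|α|θ with ω = 0 ⇒ θ = ω₀²/(2|α|) = 19460 rad = 3098 rev.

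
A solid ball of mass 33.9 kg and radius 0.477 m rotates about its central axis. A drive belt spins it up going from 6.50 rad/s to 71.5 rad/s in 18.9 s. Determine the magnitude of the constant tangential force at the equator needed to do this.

F ≈ 22.2 N

I = (2/5)MR² = (2/5)(33.9)(0.477)² = 3.085 kg·m².
α = Δω/Δt = (71.5 − 6.50)/18.9 = 3.439 rad/s².
The required torque is τ = Iα = (3.085)(3.439) = 10.61 N·m.
A tangential force at the equator gives τ = FR, so F = τ/R = 10.61/0.477 = 22.24 N.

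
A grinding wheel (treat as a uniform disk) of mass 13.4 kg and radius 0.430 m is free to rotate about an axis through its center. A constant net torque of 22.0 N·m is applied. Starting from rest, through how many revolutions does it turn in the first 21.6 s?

≈ 659 revolutions

I = ½MR² = (1/2)(13.4)(0.430)² = 1.239 kg·m².
α = τ/I = 22.0/1.239 = 17.76 rad/s².
θ = ½αt² = ½(17.76)(21.6)² = 4143 rad.
Revolutions = θ/(2π) = 659.3.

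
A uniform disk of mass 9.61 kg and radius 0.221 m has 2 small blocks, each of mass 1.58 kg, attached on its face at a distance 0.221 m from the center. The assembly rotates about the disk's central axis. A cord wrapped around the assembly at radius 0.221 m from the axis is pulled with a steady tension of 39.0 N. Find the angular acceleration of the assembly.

I_disk = ½MR² = ½(9.61)(0.221)² = 0.2347 kg·m².
I_blocks = 2·m·r² = 2(1.58)(0.221)² = 0.1543 kg·m².
Total I = 0.3890 kg·m².
τ = F r = (39.0)(0.221) = 8.619 N·m.
α = τ/I = 8.619/0.3890 = 22.16 rad/s².

α ≈ 22.2 rad/s²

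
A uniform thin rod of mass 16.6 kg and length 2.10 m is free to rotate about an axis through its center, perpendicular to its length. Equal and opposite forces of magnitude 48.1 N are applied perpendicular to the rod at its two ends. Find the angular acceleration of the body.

I = (1/12)ML² = (1/12)(16.6)(2.10)² = 6.101 kg·m².
The couple gives τ = F·(L/2) + F·(L/2) = F L = (48.1)(2.10) = 101.0 N·m.
From τ = Iα: α = 101.0/6.101 = 16.56 rad/s².

α ≈ 16.6 rad/s²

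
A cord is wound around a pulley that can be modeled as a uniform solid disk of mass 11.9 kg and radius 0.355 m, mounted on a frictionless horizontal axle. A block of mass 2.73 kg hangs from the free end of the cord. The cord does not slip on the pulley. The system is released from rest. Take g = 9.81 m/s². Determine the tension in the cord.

T ≈ 18.4 N

I = ½MR² = (1/2)(11.9)(0.355)² = 0.7498 kg·m².
Block: mg − T = ma. Pulley: TR = Iα. No-slip: a = αR, so T = (I/R²)a = 5.950·a.
Then mg = (m + 5.950)a, so a = (2.73)(9.81)/(2.73 + 5.950) = 3.085 m/s².
T = 5.950·a = 18.36 N.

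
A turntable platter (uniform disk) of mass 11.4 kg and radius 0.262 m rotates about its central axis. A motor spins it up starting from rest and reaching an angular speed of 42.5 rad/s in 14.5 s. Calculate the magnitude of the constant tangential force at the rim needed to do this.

I = ½MR² = (1/2)(11.4)(0.262)² = 0.3913 kg·m².
α = Δω/Δt = (42.5 − 0)/14.5 = 2.931 rad/s².
The required torque is τ = Iα = (0.3913)(2.931) = 1.147 N·m.
A tangential force at the rim gives τ = FR, so F = τ/R = 1.147/0.262 = 4.377 N.

F ≈ 4.38 N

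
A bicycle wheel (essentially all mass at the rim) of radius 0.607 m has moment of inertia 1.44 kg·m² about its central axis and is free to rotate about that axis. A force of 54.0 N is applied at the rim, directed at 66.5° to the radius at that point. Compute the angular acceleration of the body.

α ≈ 20.9 rad/s²

Only the tangential component produces torque: τ = F R sinθ = (54.0)(0.607) sin 66.5° = 30.06 N·m.
From τ = Iα: α = 30.06/1.440 = 20.87 rad/s².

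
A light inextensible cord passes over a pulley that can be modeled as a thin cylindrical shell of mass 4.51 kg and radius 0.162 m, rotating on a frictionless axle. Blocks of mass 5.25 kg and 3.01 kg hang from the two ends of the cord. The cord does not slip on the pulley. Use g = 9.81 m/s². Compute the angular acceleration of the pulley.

I = MR² = (4.51)(0.162)² = 0.1184 kg·m².
Heavier block: m₁g − T₁ = m₁a. Lighter block: T₂ − m₂g = m₂a.
Pulley: (T₁ − T₂)R = Iα = I(a/R), so T₁ − T₂ = (I/R²)a = 1·M_p a = 4.510·a.
Adding the three: (m₁ − m₂)g = (m₁ + m₂ + 4.510)a, so a = (5.25 − 3.01)(9.81)/(5.25 + 3.01 + 4.510) = 1.721 m/s².
α = a/R = 1.721/0.162 = 10.62 rad/s².

α ≈ 10.6 rad/s²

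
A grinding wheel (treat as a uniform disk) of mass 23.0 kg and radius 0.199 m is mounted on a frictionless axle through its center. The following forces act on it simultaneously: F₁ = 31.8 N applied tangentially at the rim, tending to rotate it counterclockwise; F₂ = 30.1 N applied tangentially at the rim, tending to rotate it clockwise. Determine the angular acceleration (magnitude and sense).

α ≈ 0.743 rad/s², counterclockwise

I = ½MR² = (1/2)(23.0)(0.199)² = 0.4554 kg·m².
Taking counterclockwise as positive: τ₁ = +(31.8)(0.199) = +6.328 N·m; τ₂ = −(30.1)(0.199) = −5.990 N·m.
Net torque τ = 0.3383 N·m.
α = τ/I = 0.3383/0.4554 = 0.7428 rad/s².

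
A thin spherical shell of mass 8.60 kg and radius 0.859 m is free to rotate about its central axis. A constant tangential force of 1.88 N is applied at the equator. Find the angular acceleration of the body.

I = (2/3)MR² = (2/3)(8.60)(0.859)² = 4.231 kg·m².
τ = F R = (1.88)(0.859) = 1.615 N·m.
Newton's second law for rotation, τ = Iα, gives α = τ/I = 1.615/4.231 = 0.3817 rad/s².

α ≈ 0.382 rad/s²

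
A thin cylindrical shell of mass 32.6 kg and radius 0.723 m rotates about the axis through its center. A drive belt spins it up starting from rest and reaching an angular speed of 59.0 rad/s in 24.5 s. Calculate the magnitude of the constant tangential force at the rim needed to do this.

F ≈ 56.8 N

I = MR² = (32.6)(0.723)² = 17.04 kg·m².
α = Δω/Δt = (59.0 − 0)/24.5 = 2.408 rad/s².
The required torque is τ = Iα = (17.04)(2.408) = 41.04 N·m.
A tangential force at the rim gives τ = FR, so F = τ/R = 41.04/0.723 = 56.76 N.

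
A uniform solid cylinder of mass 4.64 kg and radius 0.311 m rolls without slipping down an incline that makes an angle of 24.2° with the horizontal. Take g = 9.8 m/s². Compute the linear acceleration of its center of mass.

Translation along the incline: Mg sinθ − f = Ma.
Rotation about the center: fR = Iα with I = ½MR². No-slip gives a = αR, so f = (I/R²)a = (1/2)M a.
Substituting: Mg sinθ = (1 + 0.5000)Ma, so a = g sinθ/(1 + 0.5000) = (9.8) sin 24.2° / 1.500 = 2.678 m/s².

a ≈ 2.68 m/s²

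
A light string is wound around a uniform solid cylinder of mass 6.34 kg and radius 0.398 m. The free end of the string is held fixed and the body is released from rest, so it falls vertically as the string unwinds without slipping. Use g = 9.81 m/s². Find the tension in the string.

T ≈ 20.7 N

Translation: Mg − T = Ma. Rotation about the center: TR = Iα with I = ½MR².
With a = αR: T = (I/R²)a = (1/2)M a, so Mg = (1 + 0.5000)Ma.
a = g/(1 + 0.5000) = 9.81/1.500 = 6.540 m/s².
T = 0.5000·M·a = (0.5000)(6.34)(6.540) = 20.73 N.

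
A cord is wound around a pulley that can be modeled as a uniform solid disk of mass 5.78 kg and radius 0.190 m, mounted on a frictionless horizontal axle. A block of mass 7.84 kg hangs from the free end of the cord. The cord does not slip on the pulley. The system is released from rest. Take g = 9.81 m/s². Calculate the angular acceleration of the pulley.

α ≈ 37.7 rad/s²

I = ½MR² = (1/2)(5.78)(0.190)² = 0.1043 kg·m².
Block: mg − T = ma. Pulley: TR = Iα. No-slip: a = αR, so T = (I/R²)a = 2.890·a.
Then mg = (m + 2.890)a, so a = (7.84)(9.81)/(7.84 + 2.890) = 7.168 m/s².
α = a/R = 7.168/0.190 = 37.73 rad/s².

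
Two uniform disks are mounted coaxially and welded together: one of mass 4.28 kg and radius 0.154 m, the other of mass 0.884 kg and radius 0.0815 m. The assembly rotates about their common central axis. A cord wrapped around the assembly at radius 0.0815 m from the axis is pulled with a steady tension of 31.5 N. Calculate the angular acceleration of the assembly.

I = ½M₁R₁² + ½M₂R₂² = ½(4.28)(0.154)² + ½(0.884)(0.0815)² = 0.05369 kg·m².
τ = F r = (31.5)(0.0815) = 2.567 N·m.
α = τ/I = 2.567/0.05369 = 47.82 rad/s².

α ≈ 47.8 rad/s²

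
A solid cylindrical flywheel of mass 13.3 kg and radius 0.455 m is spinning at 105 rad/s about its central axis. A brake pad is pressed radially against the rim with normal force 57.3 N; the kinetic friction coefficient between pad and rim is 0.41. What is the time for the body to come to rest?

I = ½MR² = (1/2)(13.3)(0.455)² = 1.377 kg·m².
Friction force f = μN = (0.41)(57.3) = 23.49 N at the rim; torque magnitude τ = fR = 10.69 N·m, opposing ω.
|α| = τ/I = 10.69/1.377 = 7.764 rad/s² (deceleration).
0 = ω₀ − |α|t ⇒ t = ω₀/|α| = 105/7.764 = 13.52 s.

t ≈ 13.5 s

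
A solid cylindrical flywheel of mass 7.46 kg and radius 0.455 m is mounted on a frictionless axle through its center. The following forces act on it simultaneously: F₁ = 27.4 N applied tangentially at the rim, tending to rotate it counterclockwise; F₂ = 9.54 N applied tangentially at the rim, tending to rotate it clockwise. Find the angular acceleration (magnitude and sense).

α ≈ 10.5 rad/s², counterclockwise

I = ½MR² = (1/2)(7.46)(0.455)² = 0.7722 kg·m².
Taking counterclockwise as positive: τ₁ = +(27.4)(0.455) = +12.47 N·m; τ₂ = −(9.54)(0.455) = −4.341 N·m.
Net torque τ = 8.126 N·m.
α = τ/I = 8.126/0.7722 = 10.52 rad/s².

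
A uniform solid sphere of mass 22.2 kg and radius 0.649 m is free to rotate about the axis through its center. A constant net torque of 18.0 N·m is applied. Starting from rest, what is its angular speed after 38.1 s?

I = (2/5)MR² = (2/5)(22.2)(0.649)² = 3.740 kg·m².
α = τ/I = 18.0/3.740 = 4.812 rad/s².
ω = ω₀ + αt = 0 + (4.812)(38.1) = 183.4 rad/s.

ω ≈ 183 rad/s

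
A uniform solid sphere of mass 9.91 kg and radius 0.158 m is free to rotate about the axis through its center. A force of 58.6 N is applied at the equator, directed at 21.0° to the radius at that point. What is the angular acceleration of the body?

α ≈ 33.5 rad/s²

I = (2/5)MR² = (2/5)(9.91)(0.158)² = 0.09896 kg·m².
Only the tangential component produces torque: τ = F R sinθ = (58.6)(0.158) sin 21.0° = 3.318 N·m.
Newton's second law for rotation, τ = Iα, gives α = τ/I = 3.318/0.09896 = 33.53 rad/s².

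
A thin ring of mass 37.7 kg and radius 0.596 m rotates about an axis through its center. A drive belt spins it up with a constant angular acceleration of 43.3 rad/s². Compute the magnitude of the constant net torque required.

I = MR² = (37.7)(0.596)² = 13.39 kg·m².
τ = Iα = (13.39)(43.30) = 579.9 N·m.

τ ≈ 580 N·m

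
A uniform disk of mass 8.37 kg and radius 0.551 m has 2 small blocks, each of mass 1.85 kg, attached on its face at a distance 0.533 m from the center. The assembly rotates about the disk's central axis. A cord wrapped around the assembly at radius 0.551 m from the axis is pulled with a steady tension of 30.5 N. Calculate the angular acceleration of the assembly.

α ≈ 7.24 rad/s²

I_disk = ½MR² = ½(8.37)(0.551)² = 1.271 kg·m².
I_blocks = 2·m·r² = 2(1.85)(0.533)² = 1.051 kg·m².
Total I = 2.322 kg·m².
τ = F r = (30.5)(0.551) = 16.81 N·m.
α = τ/I = 16.81/2.322 = 7.238 rad/s².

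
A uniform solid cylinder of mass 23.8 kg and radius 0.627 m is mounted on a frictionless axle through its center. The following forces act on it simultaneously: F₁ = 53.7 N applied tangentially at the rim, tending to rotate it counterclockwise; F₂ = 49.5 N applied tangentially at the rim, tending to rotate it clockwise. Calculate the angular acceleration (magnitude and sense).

α ≈ 0.563 rad/s², counterclockwise

I = ½MR² = (1/2)(23.8)(0.627)² = 4.678 kg·m².
Taking counterclockwise as positive: τ₁ = +(53.7)(0.627) = +33.67 N·m; τ₂ = −(49.5)(0.627) = −31.04 N·m.
Net torque τ = 2.633 N·m.
α = τ/I = 2.633/4.678 = 0.5629 rad/s².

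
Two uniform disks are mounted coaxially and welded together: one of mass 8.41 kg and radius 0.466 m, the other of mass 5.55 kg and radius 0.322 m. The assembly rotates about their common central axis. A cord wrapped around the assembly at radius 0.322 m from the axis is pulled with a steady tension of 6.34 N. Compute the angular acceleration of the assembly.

I = ½M₁R₁² + ½M₂R₂² = ½(8.41)(0.466)² + ½(5.55)(0.322)² = 1.201 kg·m².
τ = F r = (6.34)(0.322) = 2.041 N·m.
α = τ/I = 2.041/1.201 = 1.700 rad/s².

α ≈ 1.70 rad/s²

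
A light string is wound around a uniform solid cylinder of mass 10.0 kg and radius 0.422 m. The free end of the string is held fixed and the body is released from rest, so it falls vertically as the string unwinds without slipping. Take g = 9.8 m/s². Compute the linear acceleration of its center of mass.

Translation: Mg − T = Ma. Rotation about the center: TR = Iα with I = ½MR².
With a = αR: T = (I/R²)a = (1/2)M a, so Mg = (1 + 0.5000)Ma.
a = g/(1 + 0.5000) = 9.8/1.500 = 6.533 m/s².

a ≈ 6.53 m/s²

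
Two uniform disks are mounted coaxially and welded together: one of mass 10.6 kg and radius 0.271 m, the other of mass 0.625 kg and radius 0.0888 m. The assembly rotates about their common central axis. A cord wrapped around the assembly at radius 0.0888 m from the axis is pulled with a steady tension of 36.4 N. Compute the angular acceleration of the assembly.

α ≈ 8.25 rad/s²

I = ½M₁R₁² + ½M₂R₂² = ½(10.6)(0.271)² + ½(0.625)(0.0888)² = 0.3917 kg·m².
τ = F r = (36.4)(0.0888) = 3.232 N·m.
α = τ/I = 3.232/0.3917 = 8.252 rad/s².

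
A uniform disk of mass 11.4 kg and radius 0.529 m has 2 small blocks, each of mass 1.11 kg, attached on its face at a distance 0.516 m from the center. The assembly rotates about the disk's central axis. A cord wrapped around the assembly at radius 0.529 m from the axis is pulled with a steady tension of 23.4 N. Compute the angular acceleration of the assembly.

I_disk = ½MR² = ½(11.4)(0.529)² = 1.595 kg·m².
I_blocks = 2·m·r² = 2(1.11)(0.516)² = 0.5911 kg·m².
Total I = 2.186 kg·m².
τ = F r = (23.4)(0.529) = 12.38 N·m.
α = τ/I = 12.38/2.186 = 5.662 rad/s².

α ≈ 5.66 rad/s²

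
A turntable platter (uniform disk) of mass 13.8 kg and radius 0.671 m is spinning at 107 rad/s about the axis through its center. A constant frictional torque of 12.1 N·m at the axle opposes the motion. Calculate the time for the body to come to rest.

t ≈ 27.5 s

I = ½MR² = (1/2)(13.8)(0.671)² = 3.107 kg·m².
The net torque has magnitude 12.1 N·m, opposing ω.
|α| = τ/I = 12.10/3.107 = 3.895 rad/s² (deceleration).
0 = ω₀ − |α|t ⇒ t = ω₀/|α| = 107/3.895 = 27.47 s.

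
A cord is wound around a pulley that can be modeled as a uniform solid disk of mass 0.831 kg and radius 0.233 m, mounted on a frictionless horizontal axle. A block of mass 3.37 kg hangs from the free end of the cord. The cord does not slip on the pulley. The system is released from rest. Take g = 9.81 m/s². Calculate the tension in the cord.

T ≈ 3.63 N

I = ½MR² = (1/2)(0.831)(0.233)² = 0.02256 kg·m².
Block: mg − T = ma. Pulley: TR = Iα. No-slip: a = αR, so T = (I/R²)a = 0.4155·a.
Then mg = (m + 0.4155)a, so a = (3.37)(9.81)/(3.37 + 0.4155) = 8.733 m/s².
T = 0.4155·a = 3.629 N.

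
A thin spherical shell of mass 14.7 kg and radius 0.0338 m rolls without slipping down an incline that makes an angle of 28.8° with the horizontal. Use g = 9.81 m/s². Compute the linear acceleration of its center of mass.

a ≈ 2.84 m/s²

Translation along the incline: Mg sinθ − f = Ma.
Rotation about the center: fR = Iα with I = (2/3)MR². No-slip gives a = αR, so f = (I/R²)a = (2/3)M a.
Substituting: Mg sinθ = (1 + 0.6667)Ma, so a = g sinθ/(1 + 0.6667) = (9.81) sin 28.8° / 1.667 = 2.836 m/s².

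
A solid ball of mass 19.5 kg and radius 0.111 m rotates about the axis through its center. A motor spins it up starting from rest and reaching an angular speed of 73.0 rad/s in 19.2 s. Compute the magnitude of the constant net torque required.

I = (2/5)MR² = (2/5)(19.5)(0.111)² = 0.09610 kg·m².
α = Δω/Δt = (73.0 − 0)/19.2 = 3.802 rad/s².
τ = Iα = (0.09610)(3.802) = 0.3654 N·m.

τ ≈ 0.365 N·m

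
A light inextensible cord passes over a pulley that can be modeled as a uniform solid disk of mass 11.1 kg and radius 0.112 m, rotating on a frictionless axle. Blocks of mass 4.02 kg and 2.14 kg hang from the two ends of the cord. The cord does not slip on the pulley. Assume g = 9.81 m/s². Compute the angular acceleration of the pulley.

I = ½MR² = (1/2)(11.1)(0.112)² = 0.06962 kg·m².
Heavier block: m₁g − T₁ = m₁a. Lighter block: T₂ − m₂g = m₂a.
Pulley: (T₁ − T₂)R = Iα = I(a/R), so T₁ − T₂ = (I/R²)a = (1/2)M_p a = 5.550·a.
Adding the three: (m₁ − m₂)g = (m₁ + m₂ + 5.550)a, so a = (4.02 − 2.14)(9.81)/(4.02 + 2.14 + 5.550) = 1.575 m/s².
α = a/R = 1.575/0.112 = 14.06 rad/s².

α ≈ 14.1 rad/s²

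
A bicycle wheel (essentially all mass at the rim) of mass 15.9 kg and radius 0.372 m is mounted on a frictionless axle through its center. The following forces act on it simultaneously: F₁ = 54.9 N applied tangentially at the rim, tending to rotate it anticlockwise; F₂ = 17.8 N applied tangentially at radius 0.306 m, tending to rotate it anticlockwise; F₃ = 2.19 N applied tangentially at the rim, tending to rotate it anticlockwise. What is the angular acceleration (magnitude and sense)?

α ≈ 12.1 rad/s², anticlockwise

I = MR² = (15.9)(0.372)² = 2.200 kg·m².
Taking anticlockwise as positive: τ₁ = +(54.9)(0.372) = +20.42 N·m; τ₂ = +(17.8)(0.306) = +5.447 N·m; τ₃ = +(2.19)(0.372) = +0.8147 N·m.
Net torque τ = 26.68 N·m.
α = τ/I = 26.68/2.200 = 12.13 rad/s².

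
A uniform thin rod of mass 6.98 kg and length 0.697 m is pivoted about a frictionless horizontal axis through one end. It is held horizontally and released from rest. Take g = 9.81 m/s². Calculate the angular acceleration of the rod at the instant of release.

α ≈ 21.1 rad/s²

About the pivot, I = (1/3)ML² = (1/3)(6.98)(0.697)² = 1.130 kg·m².
The weight acts at the center, a distance L/2 = 0.3485 m from the pivot; τ = Mg(L/2) = 23.86 N·m.
α = τ/I = 23.86/1.130 = 21.11 rad/s².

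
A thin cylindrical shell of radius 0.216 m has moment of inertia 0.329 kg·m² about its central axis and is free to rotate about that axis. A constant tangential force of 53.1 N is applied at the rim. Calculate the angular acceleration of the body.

α ≈ 34.9 rad/s²

τ = F R = (53.1)(0.216) = 11.47 N·m.
From τ = Iα: α = 11.47/0.3290 = 34.86 rad/s².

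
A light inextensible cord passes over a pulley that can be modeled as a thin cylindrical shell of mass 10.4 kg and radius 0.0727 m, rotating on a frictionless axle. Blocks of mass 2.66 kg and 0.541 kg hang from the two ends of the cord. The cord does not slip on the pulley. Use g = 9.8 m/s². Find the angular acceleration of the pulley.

α ≈ 21.0 rad/s²

I = MR² = (10.4)(0.0727)² = 0.05497 kg·m².
Heavier block: m₁g − T₁ = m₁a. Lighter block: T₂ − m₂g = m₂a.
Pulley: (T₁ − T₂)R = Iα = I(a/R), so T₁ − T₂ = (I/R²)a = 1·M_p a = 10.40·a.
Adding the three: (m₁ − m₂)g = (m₁ + m₂ + 10.40)a, so a = (2.66 − 0.541)(9.8)/(2.66 + 0.541 + 10.40) = 1.527 m/s².
α = a/R = 1.527/0.0727 = 21.00 rad/s².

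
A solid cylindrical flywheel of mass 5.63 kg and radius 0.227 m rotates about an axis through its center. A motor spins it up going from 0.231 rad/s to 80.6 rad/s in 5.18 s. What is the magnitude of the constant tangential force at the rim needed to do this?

I = ½MR² = (1/2)(5.63)(0.227)² = 0.1451 kg·m².
α = Δω/Δt = (80.6 − 0.231)/5.18 = 15.52 rad/s².
The required torque is τ = Iα = (0.1451)(15.52) = 2.251 N·m.
A tangential force at the rim gives τ = FR, so F = τ/R = 2.251/0.227 = 9.914 N.

F ≈ 9.91 N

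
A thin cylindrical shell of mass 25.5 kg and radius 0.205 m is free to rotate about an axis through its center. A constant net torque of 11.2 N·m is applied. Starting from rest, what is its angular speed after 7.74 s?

I = MR² = (25.5)(0.205)² = 1.072 kg·m².
α = τ/I = 11.2/1.072 = 10.45 rad/s².
ω = ω₀ + αt = 0 + (10.45)(7.74) = 80.89 rad/s.

ω ≈ 80.9 rad/s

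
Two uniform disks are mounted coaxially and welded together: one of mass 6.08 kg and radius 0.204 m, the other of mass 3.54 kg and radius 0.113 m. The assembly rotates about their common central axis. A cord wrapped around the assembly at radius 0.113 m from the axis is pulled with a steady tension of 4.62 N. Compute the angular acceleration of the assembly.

I = ½M₁R₁² + ½M₂R₂² = ½(6.08)(0.204)² + ½(3.54)(0.113)² = 0.1491 kg·m².
τ = F r = (4.62)(0.113) = 0.5221 N·m.
α = τ/I = 0.5221/0.1491 = 3.501 rad/s².

α ≈ 3.50 rad/s²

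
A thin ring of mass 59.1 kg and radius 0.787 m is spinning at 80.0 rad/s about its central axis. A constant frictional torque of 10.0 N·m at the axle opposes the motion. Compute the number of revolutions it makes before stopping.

I = MR² = (59.1)(0.787)² = 36.60 kg·m².
The net torque has magnitude 10.0 N·m, opposing ω.
|α| = τ/I = 10.00/36.60 = 0.2732 rad/s² (deceleration).
ω² = ω₀² − 2|α|θ with ω = 0 ⇒ θ = ω₀²/(2|α|) = 11710 rad = 1864 rev.

≈ 1860 revolutions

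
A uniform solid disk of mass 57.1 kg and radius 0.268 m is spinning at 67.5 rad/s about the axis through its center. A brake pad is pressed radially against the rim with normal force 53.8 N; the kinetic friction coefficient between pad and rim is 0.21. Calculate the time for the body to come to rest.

I = ½MR² = (1/2)(57.1)(0.268)² = 2.051 kg·m².
Friction force f = μN = (0.21)(53.8) = 11.30 N at the rim; torque magnitude τ = fR = 3.028 N·m, opposing ω.
|α| = τ/I = 3.028/2.051 = 1.477 rad/s² (deceleration).
0 = ω₀ − |α|t ⇒ t = ω₀/|α| = 67.5/1.477 = 45.71 s.

t ≈ 45.7 s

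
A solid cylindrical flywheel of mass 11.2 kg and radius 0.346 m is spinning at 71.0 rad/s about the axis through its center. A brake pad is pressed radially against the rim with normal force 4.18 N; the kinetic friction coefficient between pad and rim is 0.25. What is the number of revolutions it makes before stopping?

≈ 744 revolutions

I = ½MR² = (1/2)(11.2)(0.346)² = 0.6704 kg·m².
Friction force f = μN = (0.25)(4.18) = 1.045 N at the rim; torque magnitude τ = fR = 0.3616 N·m, opposing ω.
|α| = τ/I = 0.3616/0.6704 = 0.5393 rad/s² (deceleration).
ω² = ω₀² − 2|α|θ with ω = 0 ⇒ θ = ω₀²/(2|α|) = 4673 rad = 743.8 rev.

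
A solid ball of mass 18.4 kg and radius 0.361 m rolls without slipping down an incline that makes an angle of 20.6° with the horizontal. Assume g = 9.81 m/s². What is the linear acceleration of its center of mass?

Translation along the incline: Mg sinθ − f = Ma.
Rotation about the center: fR = Iα with I = (2/5)MR². No-slip gives a = αR, so f = (I/R²)a = (2/5)M a.
Substituting: Mg sinθ = (1 + 0.4000)Ma, so a = g sinθ/(1 + 0.4000) = (9.81) sin 20.6° / 1.400 = 2.465 m/s².

a ≈ 2.47 m/s²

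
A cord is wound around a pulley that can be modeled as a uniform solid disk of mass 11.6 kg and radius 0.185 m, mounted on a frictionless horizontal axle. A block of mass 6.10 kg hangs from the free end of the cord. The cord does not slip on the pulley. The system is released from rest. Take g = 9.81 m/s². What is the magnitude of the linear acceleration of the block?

I = ½MR² = (1/2)(11.6)(0.185)² = 0.1985 kg·m².
Block: mg − T = ma. Pulley: TR = Iα. No-slip: a = αR, so T = (I/R²)a = 5.800·a.
Then mg = (m + 5.800)a, so a = (6.10)(9.81)/(6.10 + 5.800) = 5.029 m/s².

a ≈ 5.03 m/s²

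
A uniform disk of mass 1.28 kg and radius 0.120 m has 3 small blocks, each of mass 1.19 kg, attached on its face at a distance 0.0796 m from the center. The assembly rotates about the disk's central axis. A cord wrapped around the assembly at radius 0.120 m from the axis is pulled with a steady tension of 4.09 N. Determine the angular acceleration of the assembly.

α ≈ 15.4 rad/s²

I_disk = ½MR² = ½(1.28)(0.120)² = 0.009216 kg·m².
I_blocks = 3·m·r² = 3(1.19)(0.0796)² = 0.02262 kg·m².
Total I = 0.03184 kg·m².
τ = F r = (4.09)(0.120) = 0.4908 N·m.
α = τ/I = 0.4908/0.03184 = 15.42 rad/s².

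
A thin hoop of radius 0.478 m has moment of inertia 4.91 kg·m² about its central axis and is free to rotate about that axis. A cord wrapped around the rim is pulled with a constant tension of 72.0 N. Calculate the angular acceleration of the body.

α ≈ 7.01 rad/s²

τ = F R = (72.0)(0.478) = 34.42 N·m.
Newton's second law for rotation, τ = Iα, gives α = τ/I = 34.42/4.910 = 7.009 rad/s².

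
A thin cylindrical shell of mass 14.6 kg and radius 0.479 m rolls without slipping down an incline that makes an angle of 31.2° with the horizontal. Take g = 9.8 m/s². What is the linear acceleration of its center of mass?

Translation along the incline: Mg sinθ − f = Ma.
Rotation about the center: fR = Iα with I = MR². No-slip gives a = αR, so f = (I/R²)a = M a.
Substituting: Mg sinθ = (1 + 1.000)Ma, so a = g sinθ/(1 + 1.000) = (9.8) sin 31.2° / 2.000 = 2.538 m/s².

a ≈ 2.54 m/s²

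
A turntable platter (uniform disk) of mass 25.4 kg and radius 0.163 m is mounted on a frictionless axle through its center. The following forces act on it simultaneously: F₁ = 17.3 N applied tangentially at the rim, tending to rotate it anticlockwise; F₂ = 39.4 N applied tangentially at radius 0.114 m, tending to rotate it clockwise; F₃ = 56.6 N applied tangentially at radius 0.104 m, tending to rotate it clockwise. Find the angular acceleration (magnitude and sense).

α ≈ 22.4 rad/s², clockwise

I = ½MR² = (1/2)(25.4)(0.163)² = 0.3374 kg·m².
Taking anticlockwise as positive: τ₁ = +(17.3)(0.163) = +2.820 N·m; τ₂ = −(39.4)(0.114) = −4.492 N·m; τ₃ = −(56.6)(0.104) = −5.886 N·m.
Net torque τ = -7.558 N·m.
α = τ/I = -7.558/0.3374 = -22.40 rad/s².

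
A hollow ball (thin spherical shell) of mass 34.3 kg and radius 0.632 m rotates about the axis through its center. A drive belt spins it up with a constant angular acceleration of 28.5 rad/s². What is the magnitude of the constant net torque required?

τ ≈ 260 N·m

I = (2/3)MR² = (2/3)(34.3)(0.632)² = 9.133 kg·m².
τ = Iα = (9.133)(28.50) = 260.3 N·m.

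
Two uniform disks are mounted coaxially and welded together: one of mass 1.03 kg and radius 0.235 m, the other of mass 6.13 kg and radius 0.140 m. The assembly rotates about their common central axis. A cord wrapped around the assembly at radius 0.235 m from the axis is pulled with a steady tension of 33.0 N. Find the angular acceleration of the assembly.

I = ½M₁R₁² + ½M₂R₂² = ½(1.03)(0.235)² + ½(6.13)(0.140)² = 0.08851 kg·m².
τ = F r = (33.0)(0.235) = 7.755 N·m.
α = τ/I = 7.755/0.08851 = 87.61 rad/s².

α ≈ 87.6 rad/s²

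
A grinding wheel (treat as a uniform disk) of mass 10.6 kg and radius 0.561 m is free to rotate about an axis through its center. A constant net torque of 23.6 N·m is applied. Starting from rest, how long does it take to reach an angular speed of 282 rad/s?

t ≈ 19.9 s

I = ½MR² = (1/2)(10.6)(0.561)² = 1.668 kg·m².
α = τ/I = 23.6/1.668 = 14.15 rad/s².
ω = αt ⇒ t = ω/α = 282/14.15 = 19.93 s.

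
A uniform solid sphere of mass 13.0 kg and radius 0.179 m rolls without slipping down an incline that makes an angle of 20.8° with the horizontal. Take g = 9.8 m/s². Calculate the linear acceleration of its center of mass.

a ≈ 2.49 m/s²

Translation along the incline: Mg sinθ − f = Ma.
Rotation about the center: fR = Iα with I = (2/5)MR². No-slip gives a = αR, so f = (I/R²)a = (2/5)M a.
Substituting: Mg sinθ = (1 + 0.4000)Ma, so a = g sinθ/(1 + 0.4000) = (9.8) sin 20.8° / 1.400 = 2.486 m/s².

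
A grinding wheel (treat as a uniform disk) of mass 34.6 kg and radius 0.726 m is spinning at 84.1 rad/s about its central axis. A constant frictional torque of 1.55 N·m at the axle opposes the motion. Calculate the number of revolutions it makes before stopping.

≈ 3310 revolutions

I = ½MR² = (1/2)(34.6)(0.726)² = 9.118 kg·m².
The net torque has magnitude 1.55 N·m, opposing ω.
|α| = τ/I = 1.550/9.118 = 0.1700 rad/s² (deceleration).
ω² = ω₀² − 2|α|θ with ω = 0 ⇒ θ = ω₀²/(2|α|) = 20800 rad = 3311 rev.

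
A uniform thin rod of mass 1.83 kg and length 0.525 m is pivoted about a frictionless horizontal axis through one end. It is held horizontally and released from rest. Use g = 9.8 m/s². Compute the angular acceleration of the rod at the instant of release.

About the pivot, I = (1/3)ML² = (1/3)(1.83)(0.525)² = 0.1681 kg·m².
The weight acts at the center, a distance L/2 = 0.2625 m from the pivot; τ = Mg(L/2) = 4.708 N·m.
α = τ/I = 4.708/0.1681 = 28.00 rad/s².

α ≈ 28.0 rad/s²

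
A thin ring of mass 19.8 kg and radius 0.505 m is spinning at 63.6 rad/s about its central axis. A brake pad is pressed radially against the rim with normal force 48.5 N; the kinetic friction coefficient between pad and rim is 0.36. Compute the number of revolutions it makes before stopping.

≈ 184 revolutions

I = MR² = (19.8)(0.505)² = 5.049 kg·m².
Friction force f = μN = (0.36)(48.5) = 17.46 N at the rim; torque magnitude τ = fR = 8.817 N·m, opposing ω.
|α| = τ/I = 8.817/5.049 = 1.746 rad/s² (deceleration).
ω² = ω₀² − 2|α|θ with ω = 0 ⇒ θ = ω₀²/(2|α|) = 1158 rad = 184.3 rev.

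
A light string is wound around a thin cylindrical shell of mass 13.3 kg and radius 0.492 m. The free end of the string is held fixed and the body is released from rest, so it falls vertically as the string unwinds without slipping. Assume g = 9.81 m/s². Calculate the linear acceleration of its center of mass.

Translation: Mg − T = Ma. Rotation about the center: TR = Iα with I = MR².
With a = αR: T = (I/R²)a = M a, so Mg = (1 + 1.000)Ma.
a = g/(1 + 1.000) = 9.81/2.000 = 4.905 m/s².

a ≈ 4.91 m/s²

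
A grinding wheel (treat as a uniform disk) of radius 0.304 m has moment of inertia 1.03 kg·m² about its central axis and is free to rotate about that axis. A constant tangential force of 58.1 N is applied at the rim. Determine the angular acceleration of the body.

α ≈ 17.1 rad/s²

τ = F R = (58.1)(0.304) = 17.66 N·m.
From τ = Iα: α = 17.66/1.030 = 17.15 rad/s².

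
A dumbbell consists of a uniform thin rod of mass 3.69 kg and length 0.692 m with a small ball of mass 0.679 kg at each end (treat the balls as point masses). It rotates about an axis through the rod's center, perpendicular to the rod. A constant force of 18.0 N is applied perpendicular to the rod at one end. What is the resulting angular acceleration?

α ≈ 20.1 rad/s²

I_rod = (1/12)ML² = (1/12)(3.69)(0.692)² = 0.1473 kg·m².
I_balls = 2·m·(L/2)² = 2(0.679)(0.3460)² = 0.1626 kg·m².
Total I = 0.3098 kg·m².
τ = F·(L/2) = (18.0)(0.346) = 6.228 N·m.
α = τ/I = 6.228/0.3098 = 20.10 rad/s².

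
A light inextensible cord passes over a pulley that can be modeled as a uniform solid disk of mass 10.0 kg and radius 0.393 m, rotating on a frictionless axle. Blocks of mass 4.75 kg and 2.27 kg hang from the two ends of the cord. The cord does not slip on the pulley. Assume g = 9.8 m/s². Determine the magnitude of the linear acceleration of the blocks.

a ≈ 2.02 m/s²

I = ½MR² = (1/2)(10.0)(0.393)² = 0.7722 kg·m².
Heavier block: m₁g − T₁ = m₁a. Lighter block: T₂ − m₂g = m₂a.
Pulley: (T₁ − T₂)R = Iα = I(a/R), so T₁ − T₂ = (I/R²)a = (1/2)M_p a = 5.000·a.
Adding the three: (m₁ − m₂)g = (m₁ + m₂ + 5.000)a, so a = (4.75 − 2.27)(9.8)/(4.75 + 2.27 + 5.000) = 2.022 m/s².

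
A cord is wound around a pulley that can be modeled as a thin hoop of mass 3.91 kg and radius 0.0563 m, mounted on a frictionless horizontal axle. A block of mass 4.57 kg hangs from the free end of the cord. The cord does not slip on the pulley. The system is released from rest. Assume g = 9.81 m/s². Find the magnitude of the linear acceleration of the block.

a ≈ 5.29 m/s²

I = MR² = (3.91)(0.0563)² = 0.01239 kg·m².
Block: mg − T = ma. Pulley: TR = Iα. No-slip: a = αR, so T = (I/R²)a = 3.910·a.
Then mg = (m + 3.910)a, so a = (4.57)(9.81)/(4.57 + 3.910) = 5.287 m/s².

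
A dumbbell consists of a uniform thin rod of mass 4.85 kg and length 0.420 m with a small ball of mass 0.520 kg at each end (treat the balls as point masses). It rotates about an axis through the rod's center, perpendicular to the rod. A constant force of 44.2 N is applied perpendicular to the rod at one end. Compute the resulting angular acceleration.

I_rod = (1/12)ML² = (1/12)(4.85)(0.420)² = 0.07129 kg·m².
I_balls = 2·m·(L/2)² = 2(0.520)(0.2100)² = 0.04586 kg·m².
Total I = 0.1172 kg·m².
τ = F·(L/2) = (44.2)(0.210) = 9.282 N·m.
α = τ/I = 9.282/0.1172 = 79.23 rad/s².

α ≈ 79.2 rad/s²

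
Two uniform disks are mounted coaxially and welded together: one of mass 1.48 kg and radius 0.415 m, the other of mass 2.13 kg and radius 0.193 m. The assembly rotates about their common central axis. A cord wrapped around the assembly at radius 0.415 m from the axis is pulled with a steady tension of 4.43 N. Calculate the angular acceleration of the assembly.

I = ½M₁R₁² + ½M₂R₂² = ½(1.48)(0.415)² + ½(2.13)(0.193)² = 0.1671 kg·m².
τ = F r = (4.43)(0.415) = 1.838 N·m.
α = τ/I = 1.838/0.1671 = 11.00 rad/s².

α ≈ 11.0 rad/s²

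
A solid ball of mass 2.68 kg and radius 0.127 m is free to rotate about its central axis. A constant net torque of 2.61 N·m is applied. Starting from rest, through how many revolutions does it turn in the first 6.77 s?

≈ 551 revolutions

I = (2/5)MR² = (2/5)(2.68)(0.127)² = 0.01729 kg·m².
α = τ/I = 2.61/0.01729 = 151.0 rad/s².
θ = ½αt² = ½(151.0)(6.77)² = 3459 rad.
Revolutions = θ/(2π) = 550.6.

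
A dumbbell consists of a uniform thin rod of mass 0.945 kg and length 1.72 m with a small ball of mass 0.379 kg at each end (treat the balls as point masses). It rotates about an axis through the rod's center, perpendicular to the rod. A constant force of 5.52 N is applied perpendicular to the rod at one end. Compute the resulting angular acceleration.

α ≈ 5.98 rad/s²

I_rod = (1/12)ML² = (1/12)(0.945)(1.72)² = 0.2330 kg·m².
I_balls = 2·m·(L/2)² = 2(0.379)(0.8600)² = 0.5606 kg·m².
Total I = 0.7936 kg·m².
τ = F·(L/2) = (5.52)(0.860) = 4.747 N·m.
α = τ/I = 4.747/0.7936 = 5.982 rad/s².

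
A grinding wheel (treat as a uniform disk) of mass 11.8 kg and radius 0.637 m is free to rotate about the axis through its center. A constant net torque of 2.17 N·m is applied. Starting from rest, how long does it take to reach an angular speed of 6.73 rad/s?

I = ½MR² = (1/2)(11.8)(0.637)² = 2.394 kg·m².
α = τ/I = 2.17/2.394 = 0.9064 rad/s².
ω = αt ⇒ t = ω/α = 6.73/0.9064 = 7.425 s.

t ≈ 7.42 s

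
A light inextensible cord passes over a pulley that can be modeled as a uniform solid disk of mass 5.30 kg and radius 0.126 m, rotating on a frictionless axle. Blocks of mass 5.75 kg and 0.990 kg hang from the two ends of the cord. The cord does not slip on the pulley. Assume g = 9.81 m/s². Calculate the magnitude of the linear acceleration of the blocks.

a ≈ 4.97 m/s²

I = ½MR² = (1/2)(5.30)(0.126)² = 0.04207 kg·m².
Heavier block: m₁g − T₁ = m₁a. Lighter block: T₂ − m₂g = m₂a.
Pulley: (T₁ − T₂)R = Iα = I(a/R), so T₁ − T₂ = (I/R²)a = (1/2)M_p a = 2.650·a.
Adding the three: (m₁ − m₂)g = (m₁ + m₂ + 2.650)a, so a = (5.75 − 0.990)(9.81)/(5.75 + 0.990 + 2.650) = 4.973 m/s².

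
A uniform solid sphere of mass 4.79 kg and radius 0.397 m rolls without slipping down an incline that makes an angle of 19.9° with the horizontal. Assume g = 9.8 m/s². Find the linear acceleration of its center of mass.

Translation along the incline: Mg sinθ − f = Ma.
Rotation about the center: fR = Iα with I = (2/5)MR². No-slip gives a = αR, so f = (I/R²)a = (2/5)M a.
Substituting: Mg sinθ = (1 + 0.4000)Ma, so a = g sinθ/(1 + 0.4000) = (9.8) sin 19.9° / 1.400 = 2.383 m/s².

a ≈ 2.38 m/s²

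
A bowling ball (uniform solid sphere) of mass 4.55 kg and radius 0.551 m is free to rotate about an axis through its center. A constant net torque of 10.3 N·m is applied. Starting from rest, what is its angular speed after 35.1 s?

I = (2/5)MR² = (2/5)(4.55)(0.551)² = 0.5526 kg·m².
α = τ/I = 10.3/0.5526 = 18.64 rad/s².
ω = ω₀ + αt = 0 + (18.64)(35.1) = 654.3 rad/s.

ω ≈ 654 rad/s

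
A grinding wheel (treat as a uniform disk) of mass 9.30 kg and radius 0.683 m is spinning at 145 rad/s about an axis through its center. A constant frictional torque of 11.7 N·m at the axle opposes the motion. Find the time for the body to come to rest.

I = ½MR² = (1/2)(9.30)(0.683)² = 2.169 kg·m².
The net torque has magnitude 11.7 N·m, opposing ω.
|α| = τ/I = 11.70/2.169 = 5.394 rad/s² (deceleration).
0 = ω₀ − |α|t ⇒ t = ω₀/|α| = 145/5.394 = 26.88 s.

t ≈ 26.9 s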